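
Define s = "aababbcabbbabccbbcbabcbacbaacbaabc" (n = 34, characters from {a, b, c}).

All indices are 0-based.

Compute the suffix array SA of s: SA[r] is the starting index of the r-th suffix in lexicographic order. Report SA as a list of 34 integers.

[0, 30, 26, 1, 7, 3, 31, 19, 11, 27, 23, 29, 25, 2, 18, 10, 22, 9, 8, 4, 15, 32, 5, 16, 20, 12, 33, 6, 28, 24, 17, 21, 14, 13]

sorted suffixes:
  #0 SA[0]=0  'aababbcabbbabccbbcbabcbacbaacbaabc'
  #1 SA[1]=30  'aabc'
  #2 SA[2]=26  'aacbaabc'
  #3 SA[3]=1  'ababbcabbbabccbbcbabcbacbaacbaabc'
  #4 SA[4]=7  'abbbabccbbcbabcbacbaacbaabc'
  #5 SA[5]=3  'abbcabbbabccbbcbabcbacbaacbaabc'
  #6 SA[6]=31  'abc'
  #7 SA[7]=19  'abcbacbaacbaabc'
  #8 SA[8]=11  'abccbbcbabcbacbaacbaabc'
  #9 SA[9]=27  'acbaabc'
  #10 SA[10]=23  'acbaacbaabc'
  #11 SA[11]=29  'baabc'
  #12 SA[12]=25  'baacbaabc'
  #13 SA[13]=2  'babbcabbbabccbbcbabcbacbaacbaabc'
  #14 SA[14]=18  'babcbacbaacbaabc'
  #15 SA[15]=10  'babccbbcbabcbacbaacbaabc'
  #16 SA[16]=22  'bacbaacbaabc'
  #17 SA[17]=9  'bbabccbbcbabcbacbaacbaabc'
  #18 SA[18]=8  'bbbabccbbcbabcbacbaacbaabc'
  #19 SA[19]=4  'bbcabbbabccbbcbabcbacbaacbaabc'
  #20 SA[20]=15  'bbcbabcbacbaacbaabc'
  #21 SA[21]=32  'bc'
  #22 SA[22]=5  'bcabbbabccbbcbabcbacbaacbaabc'
  #23 SA[23]=16  'bcbabcbacbaacbaabc'
  #24 SA[24]=20  'bcbacbaacbaabc'
  #25 SA[25]=12  'bccbbcbabcbacbaacbaabc'
  #26 SA[26]=33  'c'
  #27 SA[27]=6  'cabbbabccbbcbabcbacbaacbaabc'
  #28 SA[28]=28  'cbaabc'
  #29 SA[29]=24  'cbaacbaabc'
  #30 SA[30]=17  'cbabcbacbaacbaabc'
  #31 SA[31]=21  'cbacbaacbaabc'
  #32 SA[32]=14  'cbbcbabcbacbaacbaabc'
  #33 SA[33]=13  'ccbbcbabcbacbaacbaabc'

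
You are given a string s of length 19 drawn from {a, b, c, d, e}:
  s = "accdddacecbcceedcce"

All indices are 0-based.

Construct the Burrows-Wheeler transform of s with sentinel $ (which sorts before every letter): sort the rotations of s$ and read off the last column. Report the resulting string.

rank  rotation              last
    0  $accdddacecbcceedcce  e
    1  accdddacecbcceedcce$  $
    2  acecbcceedcce$accddd  d
    3  bcceedcce$accdddacec  c
    4  cbcceedcce$accdddace  e
    5  ccdddacecbcceedcce$a  a
    6  cce$accdddacecbcceed  d
    7  cceedcce$accdddacecb  b
    8  cdddacecbcceedcce$ac  c
    9  ce$accdddacecbcceedc  c
   10  cecbcceedcce$accddda  a
   11  ceedcce$accdddacecbc  c
   12  dacecbcceedcce$accdd  d
   13  dcce$accdddacecbccee  e
   14  ddacecbcceedcce$accd  d
   15  dddacecbcceedcce$acc  c
   16  e$accdddacecbcceedcc  c
   17  ecbcceedcce$accdddac  c
   18  edcce$accdddacecbcce  e
   19  eedcce$accdddacecbcc  c

e$dceadbccacdedcccec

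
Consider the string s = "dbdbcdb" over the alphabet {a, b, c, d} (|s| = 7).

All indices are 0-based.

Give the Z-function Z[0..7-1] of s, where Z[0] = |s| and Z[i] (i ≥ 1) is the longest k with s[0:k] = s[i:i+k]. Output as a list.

[7, 0, 2, 0, 0, 2, 0]

Z[0]=7
i=1: outside box; Z[1]=0
i=2: outside box; Z[2]=2 extend→box=[2,4)
i=3: min(r-i=1, Z[1]=0)=0; Z[3]=0
i=4: outside box; Z[4]=0
i=5: outside box; Z[5]=2 extend→box=[5,7)
i=6: min(r-i=1, Z[1]=0)=0; Z[6]=0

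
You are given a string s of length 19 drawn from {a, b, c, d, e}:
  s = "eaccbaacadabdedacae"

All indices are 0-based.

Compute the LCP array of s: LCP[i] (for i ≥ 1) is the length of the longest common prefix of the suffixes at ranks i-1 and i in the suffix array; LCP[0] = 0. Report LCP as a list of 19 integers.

rank | idx | suffix
   0 |   5 | aacadabdedacae
   1 |  10 | abdedacae
   2 |   6 | acadabdedacae
   3 |  15 | acae
   4 |   1 | accbaacadabdedacae
   5 |   8 | adabdedacae
   6 |  17 | ae
   7 |   4 | baacadabdedacae
   8 |  11 | bdedacae
   9 |   7 | cadabdedacae
  10 |  16 | cae
  11 |   3 | cbaacadabdedacae
  12 |   2 | ccbaacadabdedacae
  13 |   9 | dabdedacae
  14 |  14 | dacae
  15 |  12 | dedacae
  16 |  18 | e
  17 |   0 | eaccbaacadabdedacae
  18 |  13 | edacae

SA = [5, 10, 6, 15, 1, 8, 17, 4, 11, 7, 16, 3, 2, 9, 14, 12, 18, 0, 13]
[i] adj suffixes → lcp
  [1] 5/10 → 1 ('a')
  [2] 10/6 → 1 ('a')
  [3] 6/15 → 3 ('aca')
  [4] 15/1 → 2 ('ac')
  [5] 1/8 → 1 ('a')
  [6] 8/17 → 1 ('a')
  [7] 17/4 → 0 ('')
  [8] 4/11 → 1 ('b')
  [9] 11/7 → 0 ('')
  [10] 7/16 → 2 ('ca')
  [11] 16/3 → 1 ('c')
  [12] 3/2 → 1 ('c')
  [13] 2/9 → 0 ('')
  [14] 9/14 → 2 ('da')
  [15] 14/12 → 1 ('d')
  [16] 12/18 → 0 ('')
  [17] 18/0 → 1 ('e')
  [18] 0/13 → 1 ('e')

[0, 1, 1, 3, 2, 1, 1, 0, 1, 0, 2, 1, 1, 0, 2, 1, 0, 1, 1]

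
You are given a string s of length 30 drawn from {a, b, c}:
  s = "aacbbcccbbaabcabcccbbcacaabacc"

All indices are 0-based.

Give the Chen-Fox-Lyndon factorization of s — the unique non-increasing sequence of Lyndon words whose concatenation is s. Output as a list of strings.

emit factor 1: 'aacbbcccbb' (i=0, period=10)
emit factor 2: 'aabcabcccbbcac' (i=10, period=14)
emit factor 3: 'aabacc' (i=24, period=6)

["aacbbcccbb", "aabcabcccbbcac", "aabacc"]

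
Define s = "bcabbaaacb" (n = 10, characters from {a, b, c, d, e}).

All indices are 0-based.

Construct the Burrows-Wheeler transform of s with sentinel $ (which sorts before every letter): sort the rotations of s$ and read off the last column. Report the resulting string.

bbacacba$ba

rank  rotation     last
    0  $bcabbaaacb  b
    1  aaacb$bcabb  b
    2  aacb$bcabba  a
    3  abbaaacb$bc  c
    4  acb$bcabbaa  a
    5  b$bcabbaaac  c
    6  baaacb$bcab  b
    7  bbaaacb$bca  a
    8  bcabbaaacb$  $
    9  cabbaaacb$b  b
   10  cb$bcabbaaa  a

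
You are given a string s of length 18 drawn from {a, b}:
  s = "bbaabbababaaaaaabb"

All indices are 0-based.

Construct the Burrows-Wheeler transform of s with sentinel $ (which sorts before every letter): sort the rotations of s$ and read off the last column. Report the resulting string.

bbaaaabbbaabababa$a

rank  rotation             last
    0  $bbaabbababaaaaaabb  b
    1  aaaaaabb$bbaabbabab  b
    2  aaaaabb$bbaabbababa  a
    3  aaaabb$bbaabbababaa  a
    4  aaabb$bbaabbababaaa  a
    5  aabb$bbaabbababaaaa  a
    6  aabbababaaaaaabb$bb  b
    7  abaaaaaabb$bbaabbab  b
    8  ababaaaaaabb$bbaabb  b
    9  abb$bbaabbababaaaaa  a
   10  abbababaaaaaabb$bba  a
   11  b$bbaabbababaaaaaab  b
   12  baaaaaabb$bbaabbaba  a
   13  baabbababaaaaaabb$b  b
   14  babaaaaaabb$bbaabba  a
   15  bababaaaaaabb$bbaab  b
   16  bb$bbaabbababaaaaaa  a
   17  bbaabbababaaaaaabb$  $
   18  bbababaaaaaabb$bbaa  a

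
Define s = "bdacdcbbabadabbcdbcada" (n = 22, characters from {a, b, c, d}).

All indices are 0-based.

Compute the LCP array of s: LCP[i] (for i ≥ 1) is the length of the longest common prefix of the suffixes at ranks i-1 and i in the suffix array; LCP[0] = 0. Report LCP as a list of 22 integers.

[0, 1, 2, 1, 1, 3, 0, 2, 1, 2, 1, 2, 1, 0, 1, 1, 2, 0, 2, 2, 1, 1]

sorted suffixes:
  #0 SA[0]=21  'a'
  #1 SA[1]=8  'abadabbcdbcada'
  #2 SA[2]=12  'abbcdbcada'
  #3 SA[3]=2  'acdcbbabadabbcdbcada'
  #4 SA[4]=19  'ada'
  #5 SA[5]=10  'adabbcdbcada'
  #6 SA[6]=7  'babadabbcdbcada'
  #7 SA[7]=9  'badabbcdbcada'
  #8 SA[8]=6  'bbabadabbcdbcada'
  #9 SA[9]=13  'bbcdbcada'
  #10 SA[10]=17  'bcada'
  #11 SA[11]=14  'bcdbcada'
  #12 SA[12]=0  'bdacdcbbabadabbcdbcada'
  #13 SA[13]=18  'cada'
  #14 SA[14]=5  'cbbabadabbcdbcada'
  #15 SA[15]=15  'cdbcada'
  #16 SA[16]=3  'cdcbbabadabbcdbcada'
  #17 SA[17]=20  'da'
  #18 SA[18]=11  'dabbcdbcada'
  #19 SA[19]=1  'dacdcbbabadabbcdbcada'
  #20 SA[20]=16  'dbcada'
  #21 SA[21]=4  'dcbbabadabbcdbcada'

SA = [21, 8, 12, 2, 19, 10, 7, 9, 6, 13, 17, 14, 0, 18, 5, 15, 3, 20, 11, 1, 16, 4]
i: (SA[i-1],SA[i]) lcp shared
  1: (21,8) 1 'a'
  2: (8,12) 2 'ab'
  3: (12,2) 1 'a'
  4: (2,19) 1 'a'
  5: (19,10) 3 'ada'
  6: (10,7) 0 ''
  7: (7,9) 2 'ba'
  8: (9,6) 1 'b'
  9: (6,13) 2 'bb'
  10: (13,17) 1 'b'
  11: (17,14) 2 'bc'
  12: (14,0) 1 'b'
  13: (0,18) 0 ''
  14: (18,5) 1 'c'
  15: (5,15) 1 'c'
  16: (15,3) 2 'cd'
  17: (3,20) 0 ''
  18: (20,11) 2 'da'
  19: (11,1) 2 'da'
  20: (1,16) 1 'd'
  21: (16,4) 1 'd'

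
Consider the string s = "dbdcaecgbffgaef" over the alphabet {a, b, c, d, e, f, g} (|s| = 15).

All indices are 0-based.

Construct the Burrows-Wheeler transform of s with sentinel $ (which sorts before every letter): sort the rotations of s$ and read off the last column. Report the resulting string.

rank  rotation          last
    0  $dbdcaecgbffgaef  f
    1  aecgbffgaef$dbdc  c
    2  aef$dbdcaecgbffg  g
    3  bdcaecgbffgaef$d  d
    4  bffgaef$dbdcaecg  g
    5  caecgbffgaef$dbd  d
    6  cgbffgaef$dbdcae  e
    7  dbdcaecgbffgaef$  $
    8  dcaecgbffgaef$db  b
    9  ecgbffgaef$dbdca  a
   10  ef$dbdcaecgbffga  a
   11  f$dbdcaecgbffgae  e
   12  ffgaef$dbdcaecgb  b
   13  fgaef$dbdcaecgbf  f
   14  gaef$dbdcaecgbff  f
   15  gbffgaef$dbdcaec  c

fcgdgde$baaebffc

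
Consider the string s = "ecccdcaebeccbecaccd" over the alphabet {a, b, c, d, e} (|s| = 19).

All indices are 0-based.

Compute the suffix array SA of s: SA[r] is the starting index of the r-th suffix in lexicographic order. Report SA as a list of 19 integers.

rank→(start, suffix):
  0 → (15, 'accd')
  1 → (6, 'aebeccbecaccd')
  2 → (12, 'becaccd')
  3 → (8, 'beccbecaccd')
  4 → (14, 'caccd')
  5 → (5, 'caebeccbecaccd')
  6 → (11, 'cbecaccd')
  7 → (10, 'ccbecaccd')
  8 → (1, 'cccdcaebeccbecaccd')
  9 → (16, 'ccd')
  10 → (2, 'ccdcaebeccbecaccd')
  11 → (17, 'cd')
  12 → (3, 'cdcaebeccbecaccd')
  13 → (18, 'd')
  14 → (4, 'dcaebeccbecaccd')
  15 → (7, 'ebeccbecaccd')
  16 → (13, 'ecaccd')
  17 → (9, 'eccbecaccd')
  18 → (0, 'ecccdcaebeccbecaccd')

[15, 6, 12, 8, 14, 5, 11, 10, 1, 16, 2, 17, 3, 18, 4, 7, 13, 9, 0]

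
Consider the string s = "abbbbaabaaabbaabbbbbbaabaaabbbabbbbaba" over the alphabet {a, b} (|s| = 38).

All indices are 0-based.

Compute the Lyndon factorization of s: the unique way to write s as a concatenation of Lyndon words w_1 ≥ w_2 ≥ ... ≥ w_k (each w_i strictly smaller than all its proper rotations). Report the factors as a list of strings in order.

emit factor 1: 'abbbb' (i=0, period=5)
emit factor 2: 'aab' (i=5, period=3)
emit factor 3: 'aaabbaabbbbbbaabaaabbbabbbbab' (i=8, period=29)
emit factor 4: 'a' (i=37, period=1)

["abbbb", "aab", "aaabbaabbbbbbaabaaabbbabbbbab", "a"]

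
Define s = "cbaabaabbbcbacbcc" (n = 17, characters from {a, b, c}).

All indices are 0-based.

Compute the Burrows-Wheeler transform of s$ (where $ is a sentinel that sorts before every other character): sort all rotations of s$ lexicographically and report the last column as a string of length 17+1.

rank  rotation            last
    0  $cbaabaabbbcbacbcc  c
    1  aabaabbbcbacbcc$cb  b
    2  aabbbcbacbcc$cbaab  b
    3  abaabbbcbacbcc$cba  a
    4  abbbcbacbcc$cbaaba  a
    5  acbcc$cbaabaabbbcb  b
    6  baabaabbbcbacbcc$c  c
    7  baabbbcbacbcc$cbaa  a
    8  bacbcc$cbaabaabbbc  c
    9  bbbcbacbcc$cbaabaa  a
   10  bbcbacbcc$cbaabaab  b
   11  bcbacbcc$cbaabaabb  b
   12  bcc$cbaabaabbbcbac  c
   13  c$cbaabaabbbcbacbc  c
   14  cbaabaabbbcbacbcc$  $
   15  cbacbcc$cbaabaabbb  b
   16  cbcc$cbaabaabbbcba  a
   17  cc$cbaabaabbbcbacb  b

cbbaabcacabbcc$bab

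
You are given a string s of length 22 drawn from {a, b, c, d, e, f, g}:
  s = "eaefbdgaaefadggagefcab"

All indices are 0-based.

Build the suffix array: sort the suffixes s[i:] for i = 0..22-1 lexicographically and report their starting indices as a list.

[7, 20, 11, 8, 1, 15, 21, 4, 19, 5, 12, 0, 9, 2, 17, 10, 3, 18, 6, 14, 16, 13]

rank→(start, suffix):
  0 → (7, 'aaefadggagefcab')
  1 → (20, 'ab')
  2 → (11, 'adggagefcab')
  3 → (8, 'aefadggagefcab')
  4 → (1, 'aefbdgaaefadggagefcab')
  5 → (15, 'agefcab')
  6 → (21, 'b')
  7 → (4, 'bdgaaefadggagefcab')
  8 → (19, 'cab')
  9 → (5, 'dgaaefadggagefcab')
  10 → (12, 'dggagefcab')
  11 → (0, 'eaefbdgaaefadggagefcab')
  12 → (9, 'efadggagefcab')
  13 → (2, 'efbdgaaefadggagefcab')
  14 → (17, 'efcab')
  15 → (10, 'fadggagefcab')
  16 → (3, 'fbdgaaefadggagefcab')
  17 → (18, 'fcab')
  18 → (6, 'gaaefadggagefcab')
  19 → (14, 'gagefcab')
  20 → (16, 'gefcab')
  21 → (13, 'ggagefcab')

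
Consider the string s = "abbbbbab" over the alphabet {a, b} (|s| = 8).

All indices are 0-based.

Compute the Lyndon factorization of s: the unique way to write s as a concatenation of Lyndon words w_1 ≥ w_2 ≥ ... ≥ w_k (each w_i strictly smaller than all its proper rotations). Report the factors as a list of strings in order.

emit factor 1: 'abbbbb' (i=0, period=6)
emit factor 2: 'ab' (i=6, period=2)

["abbbbb", "ab"]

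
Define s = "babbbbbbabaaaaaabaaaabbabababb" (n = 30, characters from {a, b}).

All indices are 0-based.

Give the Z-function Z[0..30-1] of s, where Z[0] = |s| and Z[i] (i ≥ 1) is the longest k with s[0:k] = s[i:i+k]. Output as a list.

Z[0]=30
i=1: outside box; Z[1]=0
i=2: outside box; Z[2]=1 extend→box=[2,3)
i=3: outside box; Z[3]=1 extend→box=[3,4)
i=4: outside box; Z[4]=1 extend→box=[4,5)
i=5: outside box; Z[5]=1 extend→box=[5,6)
i=6: outside box; Z[6]=1 extend→box=[6,7)
i=7: outside box; Z[7]=3 extend→box=[7,10)
i=8: min(r-i=2, Z[1]=0)=0; Z[8]=0
i=9: min(r-i=1, Z[2]=1)=1; Z[9]=2 extend→box=[9,11)
i=10: min(r-i=1, Z[1]=0)=0; Z[10]=0
i=11: outside box; Z[11]=0
i=12: outside box; Z[12]=0
i=13: outside box; Z[13]=0
i=14: outside box; Z[14]=0
i=15: outside box; Z[15]=0
i=16: outside box; Z[16]=2 extend→box=[16,18)
i=17: min(r-i=1, Z[1]=0)=0; Z[17]=0
i=18: outside box; Z[18]=0
i=19: outside box; Z[19]=0
i=20: outside box; Z[20]=0
i=21: outside box; Z[21]=1 extend→box=[21,22)
i=22: outside box; Z[22]=3 extend→box=[22,25)
i=23: min(r-i=2, Z[1]=0)=0; Z[23]=0
i=24: min(r-i=1, Z[2]=1)=1; Z[24]=3 extend→box=[24,27)
i=25: min(r-i=2, Z[1]=0)=0; Z[25]=0
i=26: min(r-i=1, Z[2]=1)=1; Z[26]=4 extend→box=[26,30)
i=27: min(r-i=3, Z[1]=0)=0; Z[27]=0
i=28: min(r-i=2, Z[2]=1)=1; Z[28]=1
i=29: min(r-i=1, Z[3]=1)=1; Z[29]=1

[30, 0, 1, 1, 1, 1, 1, 3, 0, 2, 0, 0, 0, 0, 0, 0, 2, 0, 0, 0, 0, 1, 3, 0, 3, 0, 4, 0, 1, 1]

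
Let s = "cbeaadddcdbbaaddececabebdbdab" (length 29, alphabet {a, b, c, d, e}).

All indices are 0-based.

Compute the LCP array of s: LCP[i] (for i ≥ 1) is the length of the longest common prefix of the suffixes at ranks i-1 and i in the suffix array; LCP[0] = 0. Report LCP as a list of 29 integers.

rank→(start, suffix):
  0 → (3, 'aadddcdbbaaddececabebdbdab')
  1 → (12, 'aaddececabebdbdab')
  2 → (27, 'ab')
  3 → (20, 'abebdbdab')
  4 → (4, 'adddcdbbaaddececabebdbdab')
  5 → (13, 'addececabebdbdab')
  6 → (28, 'b')
  7 → (11, 'baaddececabebdbdab')
  8 → (10, 'bbaaddececabebdbdab')
  9 → (25, 'bdab')
  10 → (23, 'bdbdab')
  11 → (1, 'beaadddcdbbaaddececabebdbdab')
  12 → (21, 'bebdbdab')
  13 → (19, 'cabebdbdab')
  14 → (0, 'cbeaadddcdbbaaddececabebdbdab')
  15 → (8, 'cdbbaaddececabebdbdab')
  16 → (17, 'cecabebdbdab')
  17 → (26, 'dab')
  18 → (9, 'dbbaaddececabebdbdab')
  19 → (24, 'dbdab')
  20 → (7, 'dcdbbaaddececabebdbdab')
  21 → (6, 'ddcdbbaaddececabebdbdab')
  22 → (5, 'dddcdbbaaddececabebdbdab')
  23 → (14, 'ddececabebdbdab')
  24 → (15, 'dececabebdbdab')
  25 → (2, 'eaadddcdbbaaddececabebdbdab')
  26 → (22, 'ebdbdab')
  27 → (18, 'ecabebdbdab')
  28 → (16, 'ececabebdbdab')

SA = [3, 12, 27, 20, 4, 13, 28, 11, 10, 25, 23, 1, 21, 19, 0, 8, 17, 26, 9, 24, 7, 6, 5, 14, 15, 2, 22, 18, 16]
rank  pair      lcp
   1  s[3:],s[12:]  4  'aadd'
   2  s[12:],s[27:]  1  'a'
   3  s[27:],s[20:]  2  'ab'
   4  s[20:],s[4:]  1  'a'
   5  s[4:],s[13:]  3  'add'
   6  s[13:],s[28:]  0  ''
   7  s[28:],s[11:]  1  'b'
   8  s[11:],s[10:]  1  'b'
   9  s[10:],s[25:]  1  'b'
  10  s[25:],s[23:]  2  'bd'
  11  s[23:],s[1:]  1  'b'
  12  s[1:],s[21:]  2  'be'
  13  s[21:],s[19:]  0  ''
  14  s[19:],s[0:]  1  'c'
  15  s[0:],s[8:]  1  'c'
  16  s[8:],s[17:]  1  'c'
  17  s[17:],s[26:]  0  ''
  18  s[26:],s[9:]  1  'd'
  19  s[9:],s[24:]  2  'db'
  20  s[24:],s[7:]  1  'd'
  21  s[7:],s[6:]  1  'd'
  22  s[6:],s[5:]  2  'dd'
  23  s[5:],s[14:]  2  'dd'
  24  s[14:],s[15:]  1  'd'
  25  s[15:],s[2:]  0  ''
  26  s[2:],s[22:]  1  'e'
  27  s[22:],s[18:]  1  'e'
  28  s[18:],s[16:]  2  'ec'

[0, 4, 1, 2, 1, 3, 0, 1, 1, 1, 2, 1, 2, 0, 1, 1, 1, 0, 1, 2, 1, 1, 2, 2, 1, 0, 1, 1, 2]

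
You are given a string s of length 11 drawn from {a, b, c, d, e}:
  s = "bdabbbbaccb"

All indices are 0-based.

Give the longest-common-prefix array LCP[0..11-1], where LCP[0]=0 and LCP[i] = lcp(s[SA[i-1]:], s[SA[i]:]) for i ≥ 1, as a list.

rank | idx | suffix
   0 |   2 | abbbbaccb
   1 |   7 | accb
   2 |  10 | b
   3 |   6 | baccb
   4 |   5 | bbaccb
   5 |   4 | bbbaccb
   6 |   3 | bbbbaccb
   7 |   0 | bdabbbbaccb
   8 |   9 | cb
   9 |   8 | ccb
  10 |   1 | dabbbbaccb

SA = [2, 7, 10, 6, 5, 4, 3, 0, 9, 8, 1]
[i] adj suffixes → lcp
  [1] 2/7 → 1 ('a')
  [2] 7/10 → 0 ('')
  [3] 10/6 → 1 ('b')
  [4] 6/5 → 1 ('b')
  [5] 5/4 → 2 ('bb')
  [6] 4/3 → 3 ('bbb')
  [7] 3/0 → 1 ('b')
  [8] 0/9 → 0 ('')
  [9] 9/8 → 1 ('c')
  [10] 8/1 → 0 ('')

[0, 1, 0, 1, 1, 2, 3, 1, 0, 1, 0]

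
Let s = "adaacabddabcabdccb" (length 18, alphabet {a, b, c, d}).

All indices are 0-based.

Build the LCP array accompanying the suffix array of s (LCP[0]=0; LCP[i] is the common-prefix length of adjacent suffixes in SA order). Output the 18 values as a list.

rank→(start, suffix):
  0 → (2, 'aacabddabcabdccb')
  1 → (9, 'abcabdccb')
  2 → (12, 'abdccb')
  3 → (5, 'abddabcabdccb')
  4 → (3, 'acabddabcabdccb')
  5 → (0, 'adaacabddabcabdccb')
  6 → (17, 'b')
  7 → (10, 'bcabdccb')
  8 → (13, 'bdccb')
  9 → (6, 'bddabcabdccb')
  10 → (11, 'cabdccb')
  11 → (4, 'cabddabcabdccb')
  12 → (16, 'cb')
  13 → (15, 'ccb')
  14 → (1, 'daacabddabcabdccb')
  15 → (8, 'dabcabdccb')
  16 → (14, 'dccb')
  17 → (7, 'ddabcabdccb')

SA = [2, 9, 12, 5, 3, 0, 17, 10, 13, 6, 11, 4, 16, 15, 1, 8, 14, 7]
i: (SA[i-1],SA[i]) lcp shared
  1: (2,9) 1 'a'
  2: (9,12) 2 'ab'
  3: (12,5) 3 'abd'
  4: (5,3) 1 'a'
  5: (3,0) 1 'a'
  6: (0,17) 0 ''
  7: (17,10) 1 'b'
  8: (10,13) 1 'b'
  9: (13,6) 2 'bd'
  10: (6,11) 0 ''
  11: (11,4) 4 'cabd'
  12: (4,16) 1 'c'
  13: (16,15) 1 'c'
  14: (15,1) 0 ''
  15: (1,8) 2 'da'
  16: (8,14) 1 'd'
  17: (14,7) 1 'd'

[0, 1, 2, 3, 1, 1, 0, 1, 1, 2, 0, 4, 1, 1, 0, 2, 1, 1]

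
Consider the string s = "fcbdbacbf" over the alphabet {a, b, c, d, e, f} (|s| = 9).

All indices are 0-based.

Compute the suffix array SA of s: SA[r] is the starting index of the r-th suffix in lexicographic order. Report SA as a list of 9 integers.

rank | idx | suffix
   0 |   5 | acbf
   1 |   4 | bacbf
   2 |   2 | bdbacbf
   3 |   7 | bf
   4 |   1 | cbdbacbf
   5 |   6 | cbf
   6 |   3 | dbacbf
   7 |   8 | f
   8 |   0 | fcbdbacbf

[5, 4, 2, 7, 1, 6, 3, 8, 0]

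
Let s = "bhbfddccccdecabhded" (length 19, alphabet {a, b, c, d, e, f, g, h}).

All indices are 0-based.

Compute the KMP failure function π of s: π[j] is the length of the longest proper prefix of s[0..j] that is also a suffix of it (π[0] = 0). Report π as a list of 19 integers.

[0, 0, 1, 0, 0, 0, 0, 0, 0, 0, 0, 0, 0, 0, 1, 2, 0, 0, 0]

π[0] = 0
j=1 s[j]='h': π[1]=0 (border '')
j=2 s[j]='b': π[2]=1 (border 'b')
j=3 s[j]='f': k: 1→0; π[3]=0 (border '')
j=4 s[j]='d': π[4]=0 (border '')
j=5 s[j]='d': π[5]=0 (border '')
j=6 s[j]='c': π[6]=0 (border '')
j=7 s[j]='c': π[7]=0 (border '')
j=8 s[j]='c': π[8]=0 (border '')
j=9 s[j]='c': π[9]=0 (border '')
j=10 s[j]='d': π[10]=0 (border '')
j=11 s[j]='e': π[11]=0 (border '')
j=12 s[j]='c': π[12]=0 (border '')
j=13 s[j]='a': π[13]=0 (border '')
j=14 s[j]='b': π[14]=1 (border 'b')
j=15 s[j]='h': π[15]=2 (border 'bh')
j=16 s[j]='d': k: 2→0; π[16]=0 (border '')
j=17 s[j]='e': π[17]=0 (border '')
j=18 s[j]='d': π[18]=0 (border '')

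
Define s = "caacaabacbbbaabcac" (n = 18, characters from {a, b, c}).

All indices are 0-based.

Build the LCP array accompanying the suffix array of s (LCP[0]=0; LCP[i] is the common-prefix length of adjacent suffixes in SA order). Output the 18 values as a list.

[0, 3, 2, 1, 2, 1, 2, 2, 0, 2, 1, 2, 1, 0, 1, 3, 2, 1]

rank→(start, suffix):
  0 → (4, 'aabacbbbaabcac')
  1 → (12, 'aabcac')
  2 → (1, 'aacaabacbbbaabcac')
  3 → (5, 'abacbbbaabcac')
  4 → (13, 'abcac')
  5 → (16, 'ac')
  6 → (2, 'acaabacbbbaabcac')
  7 → (7, 'acbbbaabcac')
  8 → (11, 'baabcac')
  9 → (6, 'bacbbbaabcac')
  10 → (10, 'bbaabcac')
  11 → (9, 'bbbaabcac')
  12 → (14, 'bcac')
  13 → (17, 'c')
  14 → (3, 'caabacbbbaabcac')
  15 → (0, 'caacaabacbbbaabcac')
  16 → (15, 'cac')
  17 → (8, 'cbbbaabcac')

SA = [4, 12, 1, 5, 13, 16, 2, 7, 11, 6, 10, 9, 14, 17, 3, 0, 15, 8]
[i] adj suffixes → lcp
  [1] 4/12 → 3 ('aab')
  [2] 12/1 → 2 ('aa')
  [3] 1/5 → 1 ('a')
  [4] 5/13 → 2 ('ab')
  [5] 13/16 → 1 ('a')
  [6] 16/2 → 2 ('ac')
  [7] 2/7 → 2 ('ac')
  [8] 7/11 → 0 ('')
  [9] 11/6 → 2 ('ba')
  [10] 6/10 → 1 ('b')
  [11] 10/9 → 2 ('bb')
  [12] 9/14 → 1 ('b')
  [13] 14/17 → 0 ('')
  [14] 17/3 → 1 ('c')
  [15] 3/0 → 3 ('caa')
  [16] 0/15 → 2 ('ca')
  [17] 15/8 → 1 ('c')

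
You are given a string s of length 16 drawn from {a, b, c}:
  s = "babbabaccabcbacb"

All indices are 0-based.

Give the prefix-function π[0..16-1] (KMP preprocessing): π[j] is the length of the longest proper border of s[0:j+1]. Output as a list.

[0, 0, 1, 1, 2, 3, 2, 0, 0, 0, 1, 0, 1, 2, 0, 1]

π[0] = 0
j=1 s[j]='a': π[1]=0 (border '')
j=2 s[j]='b': π[2]=1 (border 'b')
j=3 s[j]='b': k: 1→0; π[3]=1 (border 'b')
j=4 s[j]='a': π[4]=2 (border 'ba')
j=5 s[j]='b': π[5]=3 (border 'bab')
j=6 s[j]='a': k: 3→1; π[6]=2 (border 'ba')
j=7 s[j]='c': k: 2→0; π[7]=0 (border '')
j=8 s[j]='c': π[8]=0 (border '')
j=9 s[j]='a': π[9]=0 (border '')
j=10 s[j]='b': π[10]=1 (border 'b')
j=11 s[j]='c': k: 1→0; π[11]=0 (border '')
j=12 s[j]='b': π[12]=1 (border 'b')
j=13 s[j]='a': π[13]=2 (border 'ba')
j=14 s[j]='c': k: 2→0; π[14]=0 (border '')
j=15 s[j]='b': π[15]=1 (border 'b')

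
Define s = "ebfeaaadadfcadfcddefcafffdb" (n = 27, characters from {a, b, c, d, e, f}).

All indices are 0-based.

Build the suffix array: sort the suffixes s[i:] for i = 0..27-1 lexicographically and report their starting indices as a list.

[4, 5, 6, 8, 12, 21, 26, 1, 11, 20, 15, 7, 25, 16, 17, 9, 13, 3, 0, 18, 10, 19, 14, 24, 2, 23, 22]

rank | idx | suffix
   0 |   4 | aaadadfcadfcddefcafffdb
   1 |   5 | aadadfcadfcddefcafffdb
   2 |   6 | adadfcadfcddefcafffdb
   3 |   8 | adfcadfcddefcafffdb
   4 |  12 | adfcddefcafffdb
   5 |  21 | afffdb
   6 |  26 | b
   7 |   1 | bfeaaadadfcadfcddefcafffdb
   8 |  11 | cadfcddefcafffdb
   9 |  20 | cafffdb
  10 |  15 | cddefcafffdb
  11 |   7 | dadfcadfcddefcafffdb
  12 |  25 | db
  13 |  16 | ddefcafffdb
  14 |  17 | defcafffdb
  15 |   9 | dfcadfcddefcafffdb
  16 |  13 | dfcddefcafffdb
  17 |   3 | eaaadadfcadfcddefcafffdb
  18 |   0 | ebfeaaadadfcadfcddefcafffdb
  19 |  18 | efcafffdb
  20 |  10 | fcadfcddefcafffdb
  21 |  19 | fcafffdb
  22 |  14 | fcddefcafffdb
  23 |  24 | fdb
  24 |   2 | feaaadadfcadfcddefcafffdb
  25 |  23 | ffdb
  26 |  22 | fffdb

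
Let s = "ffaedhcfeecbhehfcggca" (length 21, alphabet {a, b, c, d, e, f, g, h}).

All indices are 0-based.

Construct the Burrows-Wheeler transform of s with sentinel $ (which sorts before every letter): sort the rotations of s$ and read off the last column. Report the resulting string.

acfcgehfeeafhfhc$gcdbe

rank  rotation                last
    0  $ffaedhcfeecbhehfcggca  a
    1  a$ffaedhcfeecbhehfcggc  c
    2  aedhcfeecbhehfcggca$ff  f
    3  bhehfcggca$ffaedhcfeec  c
    4  ca$ffaedhcfeecbhehfcgg  g
    5  cbhehfcggca$ffaedhcfee  e
    6  cfeecbhehfcggca$ffaedh  h
    7  cggca$ffaedhcfeecbhehf  f
    8  dhcfeecbhehfcggca$ffae  e
    9  ecbhehfcggca$ffaedhcfe  e
   10  edhcfeecbhehfcggca$ffa  a
   11  eecbhehfcggca$ffaedhcf  f
   12  ehfcggca$ffaedhcfeecbh  h
   13  faedhcfeecbhehfcggca$f  f
   14  fcggca$ffaedhcfeecbheh  h
   15  feecbhehfcggca$ffaedhc  c
   16  ffaedhcfeecbhehfcggca$  $
   17  gca$ffaedhcfeecbhehfcg  g
   18  ggca$ffaedhcfeecbhehfc  c
   19  hcfeecbhehfcggca$ffaed  d
   20  hehfcggca$ffaedhcfeecb  b
   21  hfcggca$ffaedhcfeecbhe  e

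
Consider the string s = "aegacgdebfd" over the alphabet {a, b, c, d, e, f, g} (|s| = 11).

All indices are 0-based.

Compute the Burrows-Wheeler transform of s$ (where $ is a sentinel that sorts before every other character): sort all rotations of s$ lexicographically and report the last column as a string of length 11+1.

rank  rotation      last
    0  $aegacgdebfd  d
    1  acgdebfd$aeg  g
    2  aegacgdebfd$  $
    3  bfd$aegacgde  e
    4  cgdebfd$aega  a
    5  d$aegacgdebf  f
    6  debfd$aegacg  g
    7  ebfd$aegacgd  d
    8  egacgdebfd$a  a
    9  fd$aegacgdeb  b
   10  gacgdebfd$ae  e
   11  gdebfd$aegac  c

dg$eafgdabec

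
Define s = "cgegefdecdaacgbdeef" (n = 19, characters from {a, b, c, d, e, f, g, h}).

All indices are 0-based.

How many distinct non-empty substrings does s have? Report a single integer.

174

sorted suffixes:
  #0 SA[0]=10  'aacgbdeef'
  #1 SA[1]=11  'acgbdeef'
  #2 SA[2]=14  'bdeef'
  #3 SA[3]=8  'cdaacgbdeef'
  #4 SA[4]=12  'cgbdeef'
  #5 SA[5]=0  'cgegefdecdaacgbdeef'
  #6 SA[6]=9  'daacgbdeef'
  #7 SA[7]=6  'decdaacgbdeef'
  #8 SA[8]=15  'deef'
  #9 SA[9]=7  'ecdaacgbdeef'
  #10 SA[10]=16  'eef'
  #11 SA[11]=17  'ef'
  #12 SA[12]=4  'efdecdaacgbdeef'
  #13 SA[13]=2  'egefdecdaacgbdeef'
  #14 SA[14]=18  'f'
  #15 SA[15]=5  'fdecdaacgbdeef'
  #16 SA[16]=13  'gbdeef'
  #17 SA[17]=3  'gefdecdaacgbdeef'
  #18 SA[18]=1  'gegefdecdaacgbdeef'

SA = [10, 11, 14, 8, 12, 0, 9, 6, 15, 7, 16, 17, 4, 2, 18, 5, 13, 3, 1]
i: (SA[i-1],SA[i]) lcp shared
  1: (10,11) 1 'a'
  2: (11,14) 0 ''
  3: (14,8) 0 ''
  4: (8,12) 1 'c'
  5: (12,0) 2 'cg'
  6: (0,9) 0 ''
  7: (9,6) 1 'd'
  8: (6,15) 2 'de'
  9: (15,7) 0 ''
  10: (7,16) 1 'e'
  11: (16,17) 1 'e'
  12: (17,4) 2 'ef'
  13: (4,2) 1 'e'
  14: (2,18) 0 ''
  15: (18,5) 1 'f'
  16: (5,13) 0 ''
  17: (13,3) 1 'g'
  18: (3,1) 2 'ge'

n(n+1)/2 = 19·20/2 = 190
Σ LCP = 0 + 1 + 0 + 0 + 1 + 2 + 0 + 1 + 2 + 0 + 1 + 1 + 2 + 1 + 0 + 1 + 0 + 1 + 2 = 16
distinct = 190 − 16 = 174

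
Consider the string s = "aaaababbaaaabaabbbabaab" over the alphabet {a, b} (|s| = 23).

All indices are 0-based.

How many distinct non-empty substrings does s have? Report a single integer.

sorted suffixes:
  #0 SA[0]=8  'aaaabaabbbabaab'
  #1 SA[1]=0  'aaaababbaaaabaabbbabaab'
  #2 SA[2]=9  'aaabaabbbabaab'
  #3 SA[3]=1  'aaababbaaaabaabbbabaab'
  #4 SA[4]=20  'aab'
  #5 SA[5]=10  'aabaabbbabaab'
  #6 SA[6]=2  'aababbaaaabaabbbabaab'
  #7 SA[7]=13  'aabbbabaab'
  #8 SA[8]=21  'ab'
  #9 SA[9]=18  'abaab'
  #10 SA[10]=11  'abaabbbabaab'
  #11 SA[11]=3  'ababbaaaabaabbbabaab'
  #12 SA[12]=5  'abbaaaabaabbbabaab'
  #13 SA[13]=14  'abbbabaab'
  #14 SA[14]=22  'b'
  #15 SA[15]=7  'baaaabaabbbabaab'
  #16 SA[16]=19  'baab'
  #17 SA[17]=12  'baabbbabaab'
  #18 SA[18]=17  'babaab'
  #19 SA[19]=4  'babbaaaabaabbbabaab'
  #20 SA[20]=6  'bbaaaabaabbbabaab'
  #21 SA[21]=16  'bbabaab'
  #22 SA[22]=15  'bbbabaab'

SA = [8, 0, 9, 1, 20, 10, 2, 13, 21, 18, 11, 3, 5, 14, 22, 7, 19, 12, 17, 4, 6, 16, 15]
[i] adj suffixes → lcp
  [1] 8/0 → 6 ('aaaaba')
  [2] 0/9 → 3 ('aaa')
  [3] 9/1 → 5 ('aaaba')
  [4] 1/20 → 2 ('aa')
  [5] 20/10 → 3 ('aab')
  [6] 10/2 → 4 ('aaba')
  [7] 2/13 → 3 ('aab')
  [8] 13/21 → 1 ('a')
  [9] 21/18 → 2 ('ab')
  [10] 18/11 → 5 ('abaab')
  [11] 11/3 → 3 ('aba')
  [12] 3/5 → 2 ('ab')
  [13] 5/14 → 3 ('abb')
  [14] 14/22 → 0 ('')
  [15] 22/7 → 1 ('b')
  [16] 7/19 → 3 ('baa')
  [17] 19/12 → 4 ('baab')
  [18] 12/17 → 2 ('ba')
  [19] 17/4 → 3 ('bab')
  [20] 4/6 → 1 ('b')
  [21] 6/16 → 3 ('bba')
  [22] 16/15 → 2 ('bb')

n(n+1)/2 = 23·24/2 = 276
Σ LCP = 0 + 6 + 3 + 5 + 2 + 3 + 4 + 3 + 1 + 2 + 5 + 3 + 2 + 3 + 0 + 1 + 3 + 4 + 2 + 3 + 1 + 3 + 2 = 61
distinct = 276 − 61 = 215

215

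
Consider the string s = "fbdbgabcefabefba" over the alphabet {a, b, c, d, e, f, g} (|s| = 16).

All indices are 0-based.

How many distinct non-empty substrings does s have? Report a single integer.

124

sorted suffixes:
  #0 SA[0]=15  'a'
  #1 SA[1]=5  'abcefabefba'
  #2 SA[2]=10  'abefba'
  #3 SA[3]=14  'ba'
  #4 SA[4]=6  'bcefabefba'
  #5 SA[5]=1  'bdbgabcefabefba'
  #6 SA[6]=11  'befba'
  #7 SA[7]=3  'bgabcefabefba'
  #8 SA[8]=7  'cefabefba'
  #9 SA[9]=2  'dbgabcefabefba'
  #10 SA[10]=8  'efabefba'
  #11 SA[11]=12  'efba'
  #12 SA[12]=9  'fabefba'
  #13 SA[13]=13  'fba'
  #14 SA[14]=0  'fbdbgabcefabefba'
  #15 SA[15]=4  'gabcefabefba'

SA = [15, 5, 10, 14, 6, 1, 11, 3, 7, 2, 8, 12, 9, 13, 0, 4]
i: (SA[i-1],SA[i]) lcp shared
  1: (15,5) 1 'a'
  2: (5,10) 2 'ab'
  3: (10,14) 0 ''
  4: (14,6) 1 'b'
  5: (6,1) 1 'b'
  6: (1,11) 1 'b'
  7: (11,3) 1 'b'
  8: (3,7) 0 ''
  9: (7,2) 0 ''
  10: (2,8) 0 ''
  11: (8,12) 2 'ef'
  12: (12,9) 0 ''
  13: (9,13) 1 'f'
  14: (13,0) 2 'fb'
  15: (0,4) 0 ''

n(n+1)/2 = 16·17/2 = 136
Σ LCP = 0 + 1 + 2 + 0 + 1 + 1 + 1 + 1 + 0 + 0 + 0 + 2 + 0 + 1 + 2 + 0 = 12
distinct = 136 − 12 = 124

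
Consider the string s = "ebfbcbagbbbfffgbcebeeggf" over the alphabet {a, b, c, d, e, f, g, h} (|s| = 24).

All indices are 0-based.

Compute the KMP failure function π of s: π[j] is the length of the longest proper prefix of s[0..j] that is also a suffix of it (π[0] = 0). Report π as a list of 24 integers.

[0, 0, 0, 0, 0, 0, 0, 0, 0, 0, 0, 0, 0, 0, 0, 0, 0, 1, 2, 1, 1, 0, 0, 0]

π[0] = 0
j=1 s[j]='b': π[1]=0 (border '')
j=2 s[j]='f': π[2]=0 (border '')
j=3 s[j]='b': π[3]=0 (border '')
j=4 s[j]='c': π[4]=0 (border '')
j=5 s[j]='b': π[5]=0 (border '')
j=6 s[j]='a': π[6]=0 (border '')
j=7 s[j]='g': π[7]=0 (border '')
j=8 s[j]='b': π[8]=0 (border '')
j=9 s[j]='b': π[9]=0 (border '')
j=10 s[j]='b': π[10]=0 (border '')
j=11 s[j]='f': π[11]=0 (border '')
j=12 s[j]='f': π[12]=0 (border '')
j=13 s[j]='f': π[13]=0 (border '')
j=14 s[j]='g': π[14]=0 (border '')
j=15 s[j]='b': π[15]=0 (border '')
j=16 s[j]='c': π[16]=0 (border '')
j=17 s[j]='e': π[17]=1 (border 'e')
j=18 s[j]='b': π[18]=2 (border 'eb')
j=19 s[j]='e': k: 2→0; π[19]=1 (border 'e')
j=20 s[j]='e': k: 1→0; π[20]=1 (border 'e')
j=21 s[j]='g': k: 1→0; π[21]=0 (border '')
j=22 s[j]='g': π[22]=0 (border '')
j=23 s[j]='f': π[23]=0 (border '')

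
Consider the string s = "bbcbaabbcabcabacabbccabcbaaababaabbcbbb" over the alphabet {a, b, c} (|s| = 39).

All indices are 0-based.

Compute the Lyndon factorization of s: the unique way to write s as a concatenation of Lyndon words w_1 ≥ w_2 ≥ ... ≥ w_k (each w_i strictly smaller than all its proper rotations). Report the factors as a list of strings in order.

["bbc", "b", "aabbcabcabacabbccabcb", "aaababaabbcbbb"]

emit factor 1: 'bbc' (i=0, period=3)
emit factor 2: 'b' (i=3, period=1)
emit factor 3: 'aabbcabcabacabbccabcb' (i=4, period=21)
emit factor 4: 'aaababaabbcbbb' (i=25, period=14)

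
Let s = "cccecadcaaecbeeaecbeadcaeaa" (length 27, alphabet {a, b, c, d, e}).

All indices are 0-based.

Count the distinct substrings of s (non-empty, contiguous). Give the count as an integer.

333

sorted suffixes:
  #0 SA[0]=26  'a'
  #1 SA[1]=25  'aa'
  #2 SA[2]=8  'aaecbeeaecbeadcaeaa'
  #3 SA[3]=5  'adcaaecbeeaecbeadcaeaa'
  #4 SA[4]=20  'adcaeaa'
  #5 SA[5]=23  'aeaa'
  #6 SA[6]=15  'aecbeadcaeaa'
  #7 SA[7]=9  'aecbeeaecbeadcaeaa'
  #8 SA[8]=18  'beadcaeaa'
  #9 SA[9]=12  'beeaecbeadcaeaa'
  #10 SA[10]=7  'caaecbeeaecbeadcaeaa'
  #11 SA[11]=4  'cadcaaecbeeaecbeadcaeaa'
  #12 SA[12]=22  'caeaa'
  #13 SA[13]=17  'cbeadcaeaa'
  #14 SA[14]=11  'cbeeaecbeadcaeaa'
  #15 SA[15]=0  'cccecadcaaecbeeaecbeadcaeaa'
  #16 SA[16]=1  'ccecadcaaecbeeaecbeadcaeaa'
  #17 SA[17]=2  'cecadcaaecbeeaecbeadcaeaa'
  #18 SA[18]=6  'dcaaecbeeaecbeadcaeaa'
  #19 SA[19]=21  'dcaeaa'
  #20 SA[20]=24  'eaa'
  #21 SA[21]=19  'eadcaeaa'
  #22 SA[22]=14  'eaecbeadcaeaa'
  #23 SA[23]=3  'ecadcaaecbeeaecbeadcaeaa'
  #24 SA[24]=16  'ecbeadcaeaa'
  #25 SA[25]=10  'ecbeeaecbeadcaeaa'
  #26 SA[26]=13  'eeaecbeadcaeaa'

SA = [26, 25, 8, 5, 20, 23, 15, 9, 18, 12, 7, 4, 22, 17, 11, 0, 1, 2, 6, 21, 24, 19, 14, 3, 16, 10, 13]
[i] adj suffixes → lcp
  [1] 26/25 → 1 ('a')
  [2] 25/8 → 2 ('aa')
  [3] 8/5 → 1 ('a')
  [4] 5/20 → 4 ('adca')
  [5] 20/23 → 1 ('a')
  [6] 23/15 → 2 ('ae')
  [7] 15/9 → 5 ('aecbe')
  [8] 9/18 → 0 ('')
  [9] 18/12 → 2 ('be')
  [10] 12/7 → 0 ('')
  [11] 7/4 → 2 ('ca')
  [12] 4/22 → 2 ('ca')
  [13] 22/17 → 1 ('c')
  [14] 17/11 → 3 ('cbe')
  [15] 11/0 → 1 ('c')
  [16] 0/1 → 2 ('cc')
  [17] 1/2 → 1 ('c')
  [18] 2/6 → 0 ('')
  [19] 6/21 → 3 ('dca')
  [20] 21/24 → 0 ('')
  [21] 24/19 → 2 ('ea')
  [22] 19/14 → 2 ('ea')
  [23] 14/3 → 1 ('e')
  [24] 3/16 → 2 ('ec')
  [25] 16/10 → 4 ('ecbe')
  [26] 10/13 → 1 ('e')

n(n+1)/2 = 27·28/2 = 378
Σ LCP = 0 + 1 + 2 + 1 + 4 + 1 + 2 + 5 + 0 + 2 + 0 + 2 + 2 + 1 + 3 + 1 + 2 + 1 + 0 + 3 + 0 + 2 + 2 + 1 + 2 + 4 + 1 = 45
distinct = 378 − 45 = 333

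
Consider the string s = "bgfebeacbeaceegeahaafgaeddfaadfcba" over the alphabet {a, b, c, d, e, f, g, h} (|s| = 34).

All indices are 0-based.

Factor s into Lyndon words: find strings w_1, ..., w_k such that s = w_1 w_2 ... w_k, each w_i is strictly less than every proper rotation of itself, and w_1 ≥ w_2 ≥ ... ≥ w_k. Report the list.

["bgfe", "be", "acbeaceegeah", "aafgaeddf", "aadfcb", "a"]

emit factor 1: 'bgfe' (i=0, period=4)
emit factor 2: 'be' (i=4, period=2)
emit factor 3: 'acbeaceegeah' (i=6, period=12)
emit factor 4: 'aafgaeddf' (i=18, period=9)
emit factor 5: 'aadfcb' (i=27, period=6)
emit factor 6: 'a' (i=33, period=1)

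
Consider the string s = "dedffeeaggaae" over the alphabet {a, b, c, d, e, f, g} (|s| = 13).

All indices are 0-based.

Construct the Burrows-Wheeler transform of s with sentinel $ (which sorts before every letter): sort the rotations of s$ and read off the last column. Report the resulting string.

egae$eaedffdga

rank  rotation        last
    0  $dedffeeaggaae  e
    1  aae$dedffeeagg  g
    2  ae$dedffeeagga  a
    3  aggaae$dedffee  e
    4  dedffeeaggaae$  $
    5  dffeeaggaae$de  e
    6  e$dedffeeaggaa  a
    7  eaggaae$dedffe  e
    8  edffeeaggaae$d  d
    9  eeaggaae$dedff  f
   10  feeaggaae$dedf  f
   11  ffeeaggaae$ded  d
   12  gaae$dedffeeag  g
   13  ggaae$dedffeea  a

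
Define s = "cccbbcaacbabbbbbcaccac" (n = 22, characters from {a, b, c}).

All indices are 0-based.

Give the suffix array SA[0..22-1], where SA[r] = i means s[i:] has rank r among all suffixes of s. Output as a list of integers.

[6, 10, 20, 7, 17, 9, 11, 12, 13, 3, 14, 4, 15, 21, 5, 19, 16, 8, 2, 18, 1, 0]

sorted suffixes:
  #0 SA[0]=6  'aacbabbbbbcaccac'
  #1 SA[1]=10  'abbbbbcaccac'
  #2 SA[2]=20  'ac'
  #3 SA[3]=7  'acbabbbbbcaccac'
  #4 SA[4]=17  'accac'
  #5 SA[5]=9  'babbbbbcaccac'
  #6 SA[6]=11  'bbbbbcaccac'
  #7 SA[7]=12  'bbbbcaccac'
  #8 SA[8]=13  'bbbcaccac'
  #9 SA[9]=3  'bbcaacbabbbbbcaccac'
  #10 SA[10]=14  'bbcaccac'
  #11 SA[11]=4  'bcaacbabbbbbcaccac'
  #12 SA[12]=15  'bcaccac'
  #13 SA[13]=21  'c'
  #14 SA[14]=5  'caacbabbbbbcaccac'
  #15 SA[15]=19  'cac'
  #16 SA[16]=16  'caccac'
  #17 SA[17]=8  'cbabbbbbcaccac'
  #18 SA[18]=2  'cbbcaacbabbbbbcaccac'
  #19 SA[19]=18  'ccac'
  #20 SA[20]=1  'ccbbcaacbabbbbbcaccac'
  #21 SA[21]=0  'cccbbcaacbabbbbbcaccac'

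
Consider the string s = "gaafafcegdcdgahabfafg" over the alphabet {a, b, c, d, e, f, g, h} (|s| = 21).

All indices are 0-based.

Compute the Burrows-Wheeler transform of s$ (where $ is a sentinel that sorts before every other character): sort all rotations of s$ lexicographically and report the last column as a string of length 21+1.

gghaffgadfgccabaaf$dea

rank  rotation                last
    0  $gaafafcegdcdgahabfafg  g
    1  aafafcegdcdgahabfafg$g  g
    2  abfafg$gaafafcegdcdgah  h
    3  afafcegdcdgahabfafg$ga  a
    4  afcegdcdgahabfafg$gaaf  f
    5  afg$gaafafcegdcdgahabf  f
    6  ahabfafg$gaafafcegdcdg  g
    7  bfafg$gaafafcegdcdgaha  a
    8  cdgahabfafg$gaafafcegd  d
    9  cegdcdgahabfafg$gaafaf  f
   10  dcdgahabfafg$gaafafceg  g
   11  dgahabfafg$gaafafcegdc  c
   12  egdcdgahabfafg$gaafafc  c
   13  fafcegdcdgahabfafg$gaa  a
   14  fafg$gaafafcegdcdgahab  b
   15  fcegdcdgahabfafg$gaafa  a
   16  fg$gaafafcegdcdgahabfa  a
   17  g$gaafafcegdcdgahabfaf  f
   18  gaafafcegdcdgahabfafg$  $
   19  gahabfafg$gaafafcegdcd  d
   20  gdcdgahabfafg$gaafafce  e
   21  habfafg$gaafafcegdcdga  a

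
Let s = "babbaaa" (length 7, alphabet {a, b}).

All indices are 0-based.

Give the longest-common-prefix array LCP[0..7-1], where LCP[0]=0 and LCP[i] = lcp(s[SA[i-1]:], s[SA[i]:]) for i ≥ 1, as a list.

sorted suffixes:
  #0 SA[0]=6  'a'
  #1 SA[1]=5  'aa'
  #2 SA[2]=4  'aaa'
  #3 SA[3]=1  'abbaaa'
  #4 SA[4]=3  'baaa'
  #5 SA[5]=0  'babbaaa'
  #6 SA[6]=2  'bbaaa'

SA = [6, 5, 4, 1, 3, 0, 2]
[i] adj suffixes → lcp
  [1] 6/5 → 1 ('a')
  [2] 5/4 → 2 ('aa')
  [3] 4/1 → 1 ('a')
  [4] 1/3 → 0 ('')
  [5] 3/0 → 2 ('ba')
  [6] 0/2 → 1 ('b')

[0, 1, 2, 1, 0, 2, 1]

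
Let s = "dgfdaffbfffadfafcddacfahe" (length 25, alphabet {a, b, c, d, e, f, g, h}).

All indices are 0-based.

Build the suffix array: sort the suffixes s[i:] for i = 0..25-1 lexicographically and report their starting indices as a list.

[19, 11, 14, 4, 22, 7, 16, 20, 18, 3, 17, 12, 0, 24, 10, 13, 21, 6, 15, 2, 9, 5, 8, 1, 23]

rank→(start, suffix):
  0 → (19, 'acfahe')
  1 → (11, 'adfafcddacfahe')
  2 → (14, 'afcddacfahe')
  3 → (4, 'affbfffadfafcddacfahe')
  4 → (22, 'ahe')
  5 → (7, 'bfffadfafcddacfahe')
  6 → (16, 'cddacfahe')
  7 → (20, 'cfahe')
  8 → (18, 'dacfahe')
  9 → (3, 'daffbfffadfafcddacfahe')
  10 → (17, 'ddacfahe')
  11 → (12, 'dfafcddacfahe')
  12 → (0, 'dgfdaffbfffadfafcddacfahe')
  13 → (24, 'e')
  14 → (10, 'fadfafcddacfahe')
  15 → (13, 'fafcddacfahe')
  16 → (21, 'fahe')
  17 → (6, 'fbfffadfafcddacfahe')
  18 → (15, 'fcddacfahe')
  19 → (2, 'fdaffbfffadfafcddacfahe')
  20 → (9, 'ffadfafcddacfahe')
  21 → (5, 'ffbfffadfafcddacfahe')
  22 → (8, 'fffadfafcddacfahe')
  23 → (1, 'gfdaffbfffadfafcddacfahe')
  24 → (23, 'he')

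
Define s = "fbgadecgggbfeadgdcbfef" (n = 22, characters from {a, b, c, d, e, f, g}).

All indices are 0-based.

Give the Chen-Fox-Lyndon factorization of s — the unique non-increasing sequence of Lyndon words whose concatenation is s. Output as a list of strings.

["f", "bg", "adecgggbfeadgdcbfef"]

emit factor 1: 'f' (i=0, period=1)
emit factor 2: 'bg' (i=1, period=2)
emit factor 3: 'adecgggbfeadgdcbfef' (i=3, period=19)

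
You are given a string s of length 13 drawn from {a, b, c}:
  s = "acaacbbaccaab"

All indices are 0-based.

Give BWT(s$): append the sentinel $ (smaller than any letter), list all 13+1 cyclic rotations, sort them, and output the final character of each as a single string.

rank  rotation        last
    0  $acaacbbaccaab  b
    1  aab$acaacbbacc  c
    2  aacbbaccaab$ac  c
    3  ab$acaacbbacca  a
    4  acaacbbaccaab$  $
    5  acbbaccaab$aca  a
    6  accaab$acaacbb  b
    7  b$acaacbbaccaa  a
    8  baccaab$acaacb  b
    9  bbaccaab$acaac  c
   10  caab$acaacbbac  c
   11  caacbbaccaab$a  a
   12  cbbaccaab$acaa  a
   13  ccaab$acaacbba  a

bcca$ababccaaa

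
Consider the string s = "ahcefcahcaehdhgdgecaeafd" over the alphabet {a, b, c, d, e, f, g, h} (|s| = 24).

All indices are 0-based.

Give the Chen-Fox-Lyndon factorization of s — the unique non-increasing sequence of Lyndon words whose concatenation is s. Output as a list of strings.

emit factor 1: 'ahcefc' (i=0, period=6)
emit factor 2: 'ahc' (i=6, period=3)
emit factor 3: 'aehdhgdgec' (i=9, period=10)
emit factor 4: 'aeafd' (i=19, period=5)

["ahcefc", "ahc", "aehdhgdgec", "aeafd"]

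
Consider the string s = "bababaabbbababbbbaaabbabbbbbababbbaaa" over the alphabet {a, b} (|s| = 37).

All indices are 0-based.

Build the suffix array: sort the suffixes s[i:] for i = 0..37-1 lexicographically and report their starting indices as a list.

[36, 35, 34, 17, 18, 5, 3, 1, 28, 10, 19, 30, 6, 12, 22, 33, 16, 4, 2, 0, 27, 9, 29, 11, 21, 32, 15, 26, 8, 20, 31, 14, 25, 7, 13, 24, 23]

rank→(start, suffix):
  0 → (36, 'a')
  1 → (35, 'aa')
  2 → (34, 'aaa')
  3 → (17, 'aaabbabbbbbababbbaaa')
  4 → (18, 'aabbabbbbbababbbaaa')
  5 → (5, 'aabbbababbbbaaabbabbbbbababbbaaa')
  6 → (3, 'abaabbbababbbbaaabbabbbbbababbbaaa')
  7 → (1, 'ababaabbbababbbbaaabbabbbbbababbbaaa')
  8 → (28, 'ababbbaaa')
  9 → (10, 'ababbbbaaabbabbbbbababbbaaa')
  10 → (19, 'abbabbbbbababbbaaa')
  11 → (30, 'abbbaaa')
  12 → (6, 'abbbababbbbaaabbabbbbbababbbaaa')
  13 → (12, 'abbbbaaabbabbbbbababbbaaa')
  14 → (22, 'abbbbbababbbaaa')
  15 → (33, 'baaa')
  16 → (16, 'baaabbabbbbbababbbaaa')
  17 → (4, 'baabbbababbbbaaabbabbbbbababbbaaa')
  18 → (2, 'babaabbbababbbbaaabbabbbbbababbbaaa')
  19 → (0, 'bababaabbbababbbbaaabbabbbbbababbbaaa')
  20 → (27, 'bababbbaaa')
  21 → (9, 'bababbbbaaabbabbbbbababbbaaa')
  22 → (29, 'babbbaaa')
  23 → (11, 'babbbbaaabbabbbbbababbbaaa')
  24 → (21, 'babbbbbababbbaaa')
  25 → (32, 'bbaaa')
  26 → (15, 'bbaaabbabbbbbababbbaaa')
  27 → (26, 'bbababbbaaa')
  28 → (8, 'bbababbbbaaabbabbbbbababbbaaa')
  29 → (20, 'bbabbbbbababbbaaa')
  30 → (31, 'bbbaaa')
  31 → (14, 'bbbaaabbabbbbbababbbaaa')
  32 → (25, 'bbbababbbaaa')
  33 → (7, 'bbbababbbbaaabbabbbbbababbbaaa')
  34 → (13, 'bbbbaaabbabbbbbababbbaaa')
  35 → (24, 'bbbbababbbaaa')
  36 → (23, 'bbbbbababbbaaa')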